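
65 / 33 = 1.97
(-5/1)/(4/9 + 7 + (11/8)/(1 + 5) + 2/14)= -5040/7879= -0.64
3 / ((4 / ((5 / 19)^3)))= 375 / 27436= 0.01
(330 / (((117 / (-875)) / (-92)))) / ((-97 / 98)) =-867790000 / 3783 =-229392.02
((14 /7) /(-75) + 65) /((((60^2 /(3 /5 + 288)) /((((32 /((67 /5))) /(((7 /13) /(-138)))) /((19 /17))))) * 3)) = -47656439116 /50124375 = -950.76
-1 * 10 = -10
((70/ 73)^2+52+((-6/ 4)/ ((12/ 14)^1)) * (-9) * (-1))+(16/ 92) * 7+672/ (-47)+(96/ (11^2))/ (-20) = 335266424021/ 13940770580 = 24.05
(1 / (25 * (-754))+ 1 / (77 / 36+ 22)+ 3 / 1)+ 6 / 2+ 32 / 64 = 53575978 / 8190325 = 6.54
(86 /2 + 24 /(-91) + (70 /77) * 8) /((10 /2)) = 50059 /5005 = 10.00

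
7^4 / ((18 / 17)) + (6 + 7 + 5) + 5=41231 / 18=2290.61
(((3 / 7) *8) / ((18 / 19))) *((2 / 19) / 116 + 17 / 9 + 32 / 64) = 6772 / 783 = 8.65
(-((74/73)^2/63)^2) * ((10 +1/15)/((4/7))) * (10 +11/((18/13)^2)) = -1443008387789/19563690216105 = -0.07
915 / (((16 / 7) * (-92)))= -6405 / 1472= -4.35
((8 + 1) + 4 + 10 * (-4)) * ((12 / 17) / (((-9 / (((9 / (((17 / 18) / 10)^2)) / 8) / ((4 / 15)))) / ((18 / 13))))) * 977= 86536309500 / 63869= 1354903.15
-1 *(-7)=7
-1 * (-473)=473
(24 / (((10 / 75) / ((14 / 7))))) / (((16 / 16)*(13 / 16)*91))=5760 / 1183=4.87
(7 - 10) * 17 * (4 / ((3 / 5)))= -340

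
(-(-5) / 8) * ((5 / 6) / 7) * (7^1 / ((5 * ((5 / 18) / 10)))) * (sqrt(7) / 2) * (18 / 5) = 27 * sqrt(7) / 4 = 17.86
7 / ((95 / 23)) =161 / 95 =1.69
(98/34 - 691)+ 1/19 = -222245/323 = -688.07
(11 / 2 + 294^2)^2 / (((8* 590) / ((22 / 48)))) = 328773848579 / 453120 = 725577.88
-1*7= -7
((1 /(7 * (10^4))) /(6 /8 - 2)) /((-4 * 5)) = 0.00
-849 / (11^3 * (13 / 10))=-8490 / 17303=-0.49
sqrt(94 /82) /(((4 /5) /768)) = 960 * sqrt(1927) /41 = 1027.85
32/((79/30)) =960/79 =12.15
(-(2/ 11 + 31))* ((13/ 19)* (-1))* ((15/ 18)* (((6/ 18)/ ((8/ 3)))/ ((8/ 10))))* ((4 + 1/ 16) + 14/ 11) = 34891675/ 2354176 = 14.82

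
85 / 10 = 17 / 2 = 8.50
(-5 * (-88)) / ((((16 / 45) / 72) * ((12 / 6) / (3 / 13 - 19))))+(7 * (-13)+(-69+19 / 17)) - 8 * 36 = -184892161 / 221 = -836616.11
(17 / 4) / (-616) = -0.01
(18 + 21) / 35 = 39 / 35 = 1.11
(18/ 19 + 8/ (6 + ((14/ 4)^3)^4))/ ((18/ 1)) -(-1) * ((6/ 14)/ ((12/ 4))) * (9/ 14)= 33509846319125/ 231952702758966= 0.14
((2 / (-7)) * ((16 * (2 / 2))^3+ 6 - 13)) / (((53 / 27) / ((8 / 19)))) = -1766448 / 7049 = -250.60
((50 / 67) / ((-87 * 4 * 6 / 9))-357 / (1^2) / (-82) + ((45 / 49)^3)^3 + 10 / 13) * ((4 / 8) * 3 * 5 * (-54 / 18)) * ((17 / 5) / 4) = -5763528975683415405555837 / 53965313979341481053792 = -106.80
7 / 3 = 2.33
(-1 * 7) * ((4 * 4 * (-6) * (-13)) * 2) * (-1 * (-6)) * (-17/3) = 594048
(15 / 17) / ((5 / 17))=3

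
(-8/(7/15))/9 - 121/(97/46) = -120766/2037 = -59.29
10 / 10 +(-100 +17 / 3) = -280 / 3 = -93.33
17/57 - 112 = -6367/57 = -111.70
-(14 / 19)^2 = -196 / 361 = -0.54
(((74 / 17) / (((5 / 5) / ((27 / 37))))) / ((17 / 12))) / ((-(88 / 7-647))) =4536 / 1283449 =0.00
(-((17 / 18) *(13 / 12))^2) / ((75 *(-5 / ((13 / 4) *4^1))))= 634933 / 17496000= 0.04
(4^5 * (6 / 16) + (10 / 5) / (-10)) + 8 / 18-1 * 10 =16841 / 45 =374.24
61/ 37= 1.65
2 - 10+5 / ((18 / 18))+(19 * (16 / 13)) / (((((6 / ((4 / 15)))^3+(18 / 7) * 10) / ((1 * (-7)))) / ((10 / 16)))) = -5001553 / 1662219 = -3.01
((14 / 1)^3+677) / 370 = 3421 / 370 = 9.25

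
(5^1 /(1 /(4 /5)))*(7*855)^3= 857536186500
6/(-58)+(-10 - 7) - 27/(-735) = -121259/7105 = -17.07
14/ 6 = 7/ 3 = 2.33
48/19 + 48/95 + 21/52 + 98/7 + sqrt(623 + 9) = 86131/4940 + 2 * sqrt(158) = 42.58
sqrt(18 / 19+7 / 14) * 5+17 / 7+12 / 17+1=492 / 119+5 * sqrt(2090) / 38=10.15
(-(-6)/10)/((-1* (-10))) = 3/50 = 0.06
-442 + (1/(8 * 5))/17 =-300559/680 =-442.00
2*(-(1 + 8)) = -18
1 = 1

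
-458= -458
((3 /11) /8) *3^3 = 81 /88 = 0.92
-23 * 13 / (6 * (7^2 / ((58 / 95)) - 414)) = 667 / 4467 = 0.15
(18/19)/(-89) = -18/1691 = -0.01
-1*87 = -87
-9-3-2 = -14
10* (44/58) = 220/29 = 7.59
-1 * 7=-7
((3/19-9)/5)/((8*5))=-21/475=-0.04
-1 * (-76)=76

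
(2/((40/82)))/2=41/20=2.05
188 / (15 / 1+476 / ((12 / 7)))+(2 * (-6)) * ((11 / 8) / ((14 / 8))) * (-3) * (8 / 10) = 357558 / 15365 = 23.27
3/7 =0.43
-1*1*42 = -42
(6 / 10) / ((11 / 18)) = 0.98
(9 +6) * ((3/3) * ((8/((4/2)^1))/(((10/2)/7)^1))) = 84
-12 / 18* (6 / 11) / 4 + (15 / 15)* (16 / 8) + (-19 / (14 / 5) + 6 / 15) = -3447 / 770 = -4.48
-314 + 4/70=-10988/35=-313.94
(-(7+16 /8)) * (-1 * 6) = 54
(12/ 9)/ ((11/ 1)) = 4/ 33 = 0.12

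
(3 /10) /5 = 3 /50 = 0.06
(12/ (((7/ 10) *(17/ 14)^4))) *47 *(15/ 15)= 30952320/ 83521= 370.59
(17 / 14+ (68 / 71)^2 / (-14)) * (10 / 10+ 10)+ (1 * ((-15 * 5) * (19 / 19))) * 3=-14987347 / 70574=-212.36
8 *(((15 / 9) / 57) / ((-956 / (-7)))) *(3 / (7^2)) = 10 / 95361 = 0.00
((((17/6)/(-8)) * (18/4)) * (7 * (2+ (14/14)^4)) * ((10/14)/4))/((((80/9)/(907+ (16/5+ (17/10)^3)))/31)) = -39063428631/2048000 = -19073.94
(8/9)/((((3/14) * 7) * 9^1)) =0.07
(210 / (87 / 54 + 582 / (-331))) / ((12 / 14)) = -1459710 / 877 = -1664.44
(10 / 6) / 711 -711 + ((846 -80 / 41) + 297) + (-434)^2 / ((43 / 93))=1533540844147 / 3760479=407804.66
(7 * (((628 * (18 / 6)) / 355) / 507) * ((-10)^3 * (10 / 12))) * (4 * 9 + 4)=-87920000 / 35997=-2442.43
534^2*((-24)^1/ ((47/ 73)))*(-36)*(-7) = -125897514624/ 47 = -2678670523.91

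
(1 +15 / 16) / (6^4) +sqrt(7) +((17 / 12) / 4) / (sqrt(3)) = 31 / 20736 +17 * sqrt(3) / 144 +sqrt(7) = 2.85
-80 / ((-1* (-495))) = -16 / 99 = -0.16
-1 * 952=-952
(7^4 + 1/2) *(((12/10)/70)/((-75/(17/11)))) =-81651/96250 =-0.85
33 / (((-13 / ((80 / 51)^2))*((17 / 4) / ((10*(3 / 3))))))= -2816000 / 191607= -14.70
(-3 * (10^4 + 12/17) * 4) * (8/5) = -16321152/85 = -192013.55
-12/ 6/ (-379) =2/ 379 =0.01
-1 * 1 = -1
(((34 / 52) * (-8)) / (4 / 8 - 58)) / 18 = 0.01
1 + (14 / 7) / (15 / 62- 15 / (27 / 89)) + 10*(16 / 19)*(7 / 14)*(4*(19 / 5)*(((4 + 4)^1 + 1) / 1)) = 15840419 / 27455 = 576.96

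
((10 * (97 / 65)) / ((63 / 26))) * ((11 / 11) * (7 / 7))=388 / 63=6.16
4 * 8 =32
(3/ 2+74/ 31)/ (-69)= -241/ 4278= -0.06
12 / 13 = 0.92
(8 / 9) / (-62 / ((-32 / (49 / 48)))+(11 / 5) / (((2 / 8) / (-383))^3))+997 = 90854535842592539 / 91127919601407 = 997.00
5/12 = 0.42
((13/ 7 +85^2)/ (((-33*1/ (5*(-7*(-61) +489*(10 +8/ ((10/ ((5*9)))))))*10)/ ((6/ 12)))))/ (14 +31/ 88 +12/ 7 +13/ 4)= -2319055096/ 35697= -64964.99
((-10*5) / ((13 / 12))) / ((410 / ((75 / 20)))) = -225 / 533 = -0.42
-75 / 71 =-1.06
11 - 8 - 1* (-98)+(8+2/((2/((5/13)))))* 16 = 3057/13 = 235.15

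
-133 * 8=-1064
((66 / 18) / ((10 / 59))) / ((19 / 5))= 649 / 114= 5.69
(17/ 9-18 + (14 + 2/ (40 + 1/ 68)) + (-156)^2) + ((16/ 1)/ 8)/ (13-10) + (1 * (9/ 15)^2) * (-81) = 4960133798/ 204075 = 24305.45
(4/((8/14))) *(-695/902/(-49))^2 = 0.00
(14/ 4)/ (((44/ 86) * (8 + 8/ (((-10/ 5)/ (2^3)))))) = -301/ 1056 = -0.29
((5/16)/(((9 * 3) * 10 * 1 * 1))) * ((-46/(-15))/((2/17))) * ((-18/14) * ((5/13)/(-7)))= 391/183456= 0.00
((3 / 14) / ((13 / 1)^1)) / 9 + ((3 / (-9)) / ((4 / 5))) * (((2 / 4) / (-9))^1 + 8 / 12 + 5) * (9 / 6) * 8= -28.05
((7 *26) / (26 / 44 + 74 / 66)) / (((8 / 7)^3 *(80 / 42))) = 37.39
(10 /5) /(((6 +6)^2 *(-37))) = -1 /2664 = -0.00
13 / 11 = 1.18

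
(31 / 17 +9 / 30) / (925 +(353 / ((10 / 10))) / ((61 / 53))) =22021 / 12772780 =0.00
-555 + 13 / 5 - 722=-6372 / 5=-1274.40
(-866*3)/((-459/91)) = 78806/153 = 515.07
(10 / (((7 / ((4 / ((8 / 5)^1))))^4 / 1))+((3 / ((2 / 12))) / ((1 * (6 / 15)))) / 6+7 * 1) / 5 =281641 / 96040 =2.93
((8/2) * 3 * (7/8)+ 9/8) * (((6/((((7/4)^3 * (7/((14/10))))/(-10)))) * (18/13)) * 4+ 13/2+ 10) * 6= 10198845/35672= 285.91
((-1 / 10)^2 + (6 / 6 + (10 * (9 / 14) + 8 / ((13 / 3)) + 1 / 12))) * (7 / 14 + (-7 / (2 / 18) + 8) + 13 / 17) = -327207 / 650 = -503.40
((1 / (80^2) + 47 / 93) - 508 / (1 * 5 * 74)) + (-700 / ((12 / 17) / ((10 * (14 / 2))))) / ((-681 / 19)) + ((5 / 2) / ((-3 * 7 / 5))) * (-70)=29657586775961 / 14997254400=1977.53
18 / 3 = 6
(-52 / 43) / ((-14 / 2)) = 52 / 301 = 0.17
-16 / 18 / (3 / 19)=-152 / 27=-5.63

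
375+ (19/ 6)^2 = 13861/ 36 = 385.03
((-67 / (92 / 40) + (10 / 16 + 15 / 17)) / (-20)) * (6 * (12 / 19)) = 155529 / 29716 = 5.23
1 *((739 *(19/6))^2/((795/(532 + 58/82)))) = 4305946182721/1173420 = 3669569.45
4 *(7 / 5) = 28 / 5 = 5.60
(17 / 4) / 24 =17 / 96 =0.18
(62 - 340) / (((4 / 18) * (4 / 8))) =-2502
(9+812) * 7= 5747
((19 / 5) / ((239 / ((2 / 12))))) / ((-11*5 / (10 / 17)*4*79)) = -19 / 211844820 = -0.00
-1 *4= -4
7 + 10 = 17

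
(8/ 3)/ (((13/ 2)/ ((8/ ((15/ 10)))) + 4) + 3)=256/ 789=0.32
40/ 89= 0.45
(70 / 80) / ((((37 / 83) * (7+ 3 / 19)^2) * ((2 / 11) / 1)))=2307151 / 10949632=0.21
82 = 82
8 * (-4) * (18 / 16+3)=-132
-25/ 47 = -0.53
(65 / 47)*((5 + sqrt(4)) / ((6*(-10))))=-91 / 564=-0.16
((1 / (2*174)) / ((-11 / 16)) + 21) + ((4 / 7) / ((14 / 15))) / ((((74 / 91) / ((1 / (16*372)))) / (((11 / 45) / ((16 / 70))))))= 21.00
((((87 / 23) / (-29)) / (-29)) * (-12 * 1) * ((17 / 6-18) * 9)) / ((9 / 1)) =546 / 667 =0.82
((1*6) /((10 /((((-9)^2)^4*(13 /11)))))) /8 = 1678822119 /440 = 3815504.82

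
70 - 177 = -107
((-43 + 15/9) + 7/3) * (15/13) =-45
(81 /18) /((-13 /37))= -333 /26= -12.81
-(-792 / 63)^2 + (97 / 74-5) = -586433 / 3626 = -161.73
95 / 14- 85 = -1095 / 14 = -78.21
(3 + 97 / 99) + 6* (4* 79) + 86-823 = 115135 / 99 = 1162.98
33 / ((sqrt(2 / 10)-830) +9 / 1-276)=-16455 / 547004-3*sqrt(5) / 547004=-0.03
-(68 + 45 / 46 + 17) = -3955 / 46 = -85.98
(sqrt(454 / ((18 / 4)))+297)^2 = 94276.23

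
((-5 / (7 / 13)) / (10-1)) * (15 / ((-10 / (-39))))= -845 / 14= -60.36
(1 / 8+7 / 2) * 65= 1885 / 8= 235.62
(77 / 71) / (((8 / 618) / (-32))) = -190344 / 71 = -2680.90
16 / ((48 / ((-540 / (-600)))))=3 / 10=0.30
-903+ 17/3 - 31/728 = -1959869/2184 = -897.38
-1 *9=-9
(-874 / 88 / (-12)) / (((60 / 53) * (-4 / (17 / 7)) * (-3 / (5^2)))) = 1968685 / 532224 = 3.70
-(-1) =1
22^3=10648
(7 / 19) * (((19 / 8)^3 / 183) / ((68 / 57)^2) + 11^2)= 122373000575 / 2743918592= 44.60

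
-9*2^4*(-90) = 12960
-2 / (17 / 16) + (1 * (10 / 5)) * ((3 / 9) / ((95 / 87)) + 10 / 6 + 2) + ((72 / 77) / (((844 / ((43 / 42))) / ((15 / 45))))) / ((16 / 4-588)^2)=1139124745583567 / 187927655657280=6.06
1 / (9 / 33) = 11 / 3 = 3.67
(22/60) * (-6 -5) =-121/30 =-4.03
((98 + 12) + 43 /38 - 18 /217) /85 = 915707 /700910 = 1.31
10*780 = 7800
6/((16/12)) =9/2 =4.50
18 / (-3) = -6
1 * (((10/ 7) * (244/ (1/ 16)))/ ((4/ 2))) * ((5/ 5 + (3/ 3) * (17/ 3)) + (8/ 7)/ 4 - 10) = -1249280/ 147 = -8498.50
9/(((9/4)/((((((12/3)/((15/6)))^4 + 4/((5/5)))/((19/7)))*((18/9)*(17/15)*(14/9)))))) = 87911488/1603125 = 54.84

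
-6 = -6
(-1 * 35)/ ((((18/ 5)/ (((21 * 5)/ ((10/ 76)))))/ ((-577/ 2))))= 13429675/ 6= 2238279.17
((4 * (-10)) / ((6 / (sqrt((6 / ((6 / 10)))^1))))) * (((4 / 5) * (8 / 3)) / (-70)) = 64 * sqrt(10) / 315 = 0.64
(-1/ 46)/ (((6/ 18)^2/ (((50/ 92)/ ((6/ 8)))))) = -75/ 529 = -0.14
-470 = -470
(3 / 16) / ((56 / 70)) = 0.23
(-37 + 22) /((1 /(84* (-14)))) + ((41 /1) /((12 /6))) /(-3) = 105799 /6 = 17633.17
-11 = -11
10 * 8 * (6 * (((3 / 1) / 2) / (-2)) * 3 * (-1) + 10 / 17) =19160 / 17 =1127.06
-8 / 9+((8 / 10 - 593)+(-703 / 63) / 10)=-124783 / 210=-594.20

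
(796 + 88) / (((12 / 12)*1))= 884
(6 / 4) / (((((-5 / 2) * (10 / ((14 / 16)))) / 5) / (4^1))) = -21 / 20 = -1.05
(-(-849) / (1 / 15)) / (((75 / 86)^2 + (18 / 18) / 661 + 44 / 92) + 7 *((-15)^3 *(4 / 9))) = -1.21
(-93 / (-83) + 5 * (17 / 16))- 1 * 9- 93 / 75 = -126393 / 33200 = -3.81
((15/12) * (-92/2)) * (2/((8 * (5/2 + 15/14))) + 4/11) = -10971/440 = -24.93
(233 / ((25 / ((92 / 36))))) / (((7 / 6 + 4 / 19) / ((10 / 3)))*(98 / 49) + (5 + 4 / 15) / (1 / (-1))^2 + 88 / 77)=1425494 / 433065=3.29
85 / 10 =8.50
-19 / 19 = -1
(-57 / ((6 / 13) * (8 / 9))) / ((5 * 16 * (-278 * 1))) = 0.01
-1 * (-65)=65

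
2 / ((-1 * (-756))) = 1 / 378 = 0.00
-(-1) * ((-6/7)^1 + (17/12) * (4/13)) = -0.42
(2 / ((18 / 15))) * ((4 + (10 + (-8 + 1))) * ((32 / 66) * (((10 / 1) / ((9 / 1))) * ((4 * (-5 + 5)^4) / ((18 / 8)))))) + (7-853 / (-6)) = 895 / 6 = 149.17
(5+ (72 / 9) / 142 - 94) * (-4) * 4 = 101040 / 71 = 1423.10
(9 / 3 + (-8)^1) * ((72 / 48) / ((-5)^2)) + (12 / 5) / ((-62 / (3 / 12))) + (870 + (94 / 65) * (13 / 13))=351068 / 403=871.14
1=1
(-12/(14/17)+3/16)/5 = -2.88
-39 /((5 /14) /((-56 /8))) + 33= 3987 /5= 797.40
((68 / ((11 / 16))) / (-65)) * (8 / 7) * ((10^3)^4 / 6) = -870400000000000 / 3003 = -289843489843.49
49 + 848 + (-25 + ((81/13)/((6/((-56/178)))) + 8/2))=1013154/1157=875.67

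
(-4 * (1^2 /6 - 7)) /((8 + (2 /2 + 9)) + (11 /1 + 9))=41 /57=0.72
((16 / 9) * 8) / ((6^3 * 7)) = 0.01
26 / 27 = 0.96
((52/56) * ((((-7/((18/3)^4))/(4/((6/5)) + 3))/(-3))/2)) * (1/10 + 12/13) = 7/51840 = 0.00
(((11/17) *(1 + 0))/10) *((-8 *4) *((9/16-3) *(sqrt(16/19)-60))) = -5148/17 + 1716 *sqrt(19)/1615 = -298.19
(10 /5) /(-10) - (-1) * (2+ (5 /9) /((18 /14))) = 904 /405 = 2.23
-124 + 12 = -112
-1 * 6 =-6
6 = 6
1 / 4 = 0.25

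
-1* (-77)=77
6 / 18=1 / 3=0.33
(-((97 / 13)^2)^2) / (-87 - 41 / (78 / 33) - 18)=177058562 / 6988657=25.34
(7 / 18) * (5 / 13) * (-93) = -1085 / 78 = -13.91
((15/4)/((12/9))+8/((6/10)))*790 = 306125/24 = 12755.21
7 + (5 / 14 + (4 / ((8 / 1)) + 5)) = 90 / 7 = 12.86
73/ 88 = 0.83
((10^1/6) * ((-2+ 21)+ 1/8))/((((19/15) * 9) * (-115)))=-85/3496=-0.02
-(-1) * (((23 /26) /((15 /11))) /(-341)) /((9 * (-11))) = 23 /1196910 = 0.00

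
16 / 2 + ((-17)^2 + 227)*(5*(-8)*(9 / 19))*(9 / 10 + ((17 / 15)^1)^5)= -2893278232 / 106875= -27071.61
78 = 78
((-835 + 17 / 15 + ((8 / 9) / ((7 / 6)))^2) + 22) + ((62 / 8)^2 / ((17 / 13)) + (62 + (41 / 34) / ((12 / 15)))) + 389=-11037301 / 35280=-312.85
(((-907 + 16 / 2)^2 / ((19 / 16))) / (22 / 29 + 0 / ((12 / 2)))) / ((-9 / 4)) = -750010528 / 1881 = -398729.68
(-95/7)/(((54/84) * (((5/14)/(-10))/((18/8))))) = 1330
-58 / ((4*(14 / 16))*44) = -29 / 77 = -0.38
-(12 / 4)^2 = -9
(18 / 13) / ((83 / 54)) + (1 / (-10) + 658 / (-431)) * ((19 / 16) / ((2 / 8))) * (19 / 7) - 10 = -3915753949 / 130213720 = -30.07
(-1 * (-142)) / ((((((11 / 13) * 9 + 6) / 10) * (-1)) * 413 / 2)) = -36920 / 73101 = -0.51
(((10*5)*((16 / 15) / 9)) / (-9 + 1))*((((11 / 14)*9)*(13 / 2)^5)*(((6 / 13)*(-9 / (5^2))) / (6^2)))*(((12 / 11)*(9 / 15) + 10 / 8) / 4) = 11967059 / 89600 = 133.56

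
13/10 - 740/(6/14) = -51761/30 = -1725.37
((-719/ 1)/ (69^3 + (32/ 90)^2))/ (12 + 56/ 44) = -16015725/ 97123723226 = -0.00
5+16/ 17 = 101/ 17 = 5.94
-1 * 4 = -4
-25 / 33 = -0.76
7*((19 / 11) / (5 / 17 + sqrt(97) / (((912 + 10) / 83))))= -9610199620 / 1890539607 + 2941429862*sqrt(97) / 1890539607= 10.24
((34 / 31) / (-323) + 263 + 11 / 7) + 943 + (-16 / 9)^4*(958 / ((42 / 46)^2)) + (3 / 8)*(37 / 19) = 172970718936497 / 13633705512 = 12686.99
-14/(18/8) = -56/9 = -6.22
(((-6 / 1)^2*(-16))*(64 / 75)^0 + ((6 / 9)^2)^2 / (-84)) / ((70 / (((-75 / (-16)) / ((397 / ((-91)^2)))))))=-206978525 / 257256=-804.56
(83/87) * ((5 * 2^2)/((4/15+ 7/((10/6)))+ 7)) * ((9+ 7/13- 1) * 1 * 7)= 1612275/16211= 99.46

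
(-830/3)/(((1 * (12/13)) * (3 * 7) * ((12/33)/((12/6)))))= -59345/756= -78.50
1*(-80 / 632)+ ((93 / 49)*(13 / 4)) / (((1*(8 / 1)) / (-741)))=-70789331 / 123872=-571.47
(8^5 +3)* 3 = 98313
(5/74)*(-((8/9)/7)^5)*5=-409600/36720152091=-0.00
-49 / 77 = -7 / 11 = -0.64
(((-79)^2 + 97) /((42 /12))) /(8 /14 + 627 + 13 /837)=2652453 /919258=2.89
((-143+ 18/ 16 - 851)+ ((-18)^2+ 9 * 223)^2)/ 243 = 43460545/ 1944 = 22356.25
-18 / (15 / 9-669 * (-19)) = -27 / 19069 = -0.00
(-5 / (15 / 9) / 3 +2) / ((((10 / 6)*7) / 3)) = 9 / 35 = 0.26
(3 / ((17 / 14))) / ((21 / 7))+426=7256 / 17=426.82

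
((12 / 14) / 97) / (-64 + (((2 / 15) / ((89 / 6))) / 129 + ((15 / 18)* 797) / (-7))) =-688860 / 12385716503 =-0.00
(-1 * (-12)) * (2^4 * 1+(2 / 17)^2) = 55536 / 289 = 192.17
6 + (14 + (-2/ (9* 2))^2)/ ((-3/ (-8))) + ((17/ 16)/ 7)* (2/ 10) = 5905411/ 136080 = 43.40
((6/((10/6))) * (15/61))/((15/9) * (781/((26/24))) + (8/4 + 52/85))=29835/40582873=0.00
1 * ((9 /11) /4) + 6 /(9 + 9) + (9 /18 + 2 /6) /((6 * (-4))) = 797 /1584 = 0.50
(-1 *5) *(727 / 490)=-727 / 98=-7.42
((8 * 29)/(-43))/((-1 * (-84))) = -58/903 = -0.06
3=3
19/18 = 1.06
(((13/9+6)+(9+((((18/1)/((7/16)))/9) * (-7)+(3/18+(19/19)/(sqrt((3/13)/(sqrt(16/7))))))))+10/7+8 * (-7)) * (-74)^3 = 27312401.63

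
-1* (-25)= 25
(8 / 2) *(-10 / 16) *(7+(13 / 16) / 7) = -3985 / 224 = -17.79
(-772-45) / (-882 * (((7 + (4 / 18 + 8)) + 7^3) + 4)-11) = 817 / 319491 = 0.00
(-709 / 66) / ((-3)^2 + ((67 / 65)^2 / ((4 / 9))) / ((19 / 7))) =-113829950 / 104699331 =-1.09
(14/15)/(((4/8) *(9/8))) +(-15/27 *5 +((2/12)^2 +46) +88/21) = 185597/3780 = 49.10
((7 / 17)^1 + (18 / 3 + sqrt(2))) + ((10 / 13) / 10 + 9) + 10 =sqrt(2) + 5633 / 221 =26.90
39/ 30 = 13/ 10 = 1.30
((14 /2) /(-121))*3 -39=-4740 /121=-39.17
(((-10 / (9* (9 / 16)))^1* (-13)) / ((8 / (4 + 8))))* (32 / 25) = 6656 / 135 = 49.30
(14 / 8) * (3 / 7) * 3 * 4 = 9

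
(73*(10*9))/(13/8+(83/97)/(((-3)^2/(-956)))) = -73.60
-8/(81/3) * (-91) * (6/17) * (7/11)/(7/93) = 45136/561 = 80.46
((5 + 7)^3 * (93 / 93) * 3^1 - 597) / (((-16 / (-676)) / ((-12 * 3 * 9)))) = -62791443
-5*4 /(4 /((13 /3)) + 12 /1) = -65 /42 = -1.55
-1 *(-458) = 458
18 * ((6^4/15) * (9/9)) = 7776/5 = 1555.20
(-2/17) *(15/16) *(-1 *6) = 0.66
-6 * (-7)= 42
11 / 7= 1.57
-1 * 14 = -14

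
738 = 738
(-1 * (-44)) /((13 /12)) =528 /13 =40.62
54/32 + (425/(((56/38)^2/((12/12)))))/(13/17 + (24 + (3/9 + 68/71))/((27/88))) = 644020173/159420814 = 4.04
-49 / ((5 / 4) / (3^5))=-47628 / 5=-9525.60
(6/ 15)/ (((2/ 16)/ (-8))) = -128/ 5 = -25.60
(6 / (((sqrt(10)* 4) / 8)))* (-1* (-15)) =18* sqrt(10) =56.92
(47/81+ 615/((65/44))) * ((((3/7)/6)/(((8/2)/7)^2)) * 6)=3072881/5616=547.17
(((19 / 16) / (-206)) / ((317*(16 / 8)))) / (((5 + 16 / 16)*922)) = -19 / 11560021248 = -0.00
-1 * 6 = -6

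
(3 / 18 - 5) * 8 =-116 / 3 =-38.67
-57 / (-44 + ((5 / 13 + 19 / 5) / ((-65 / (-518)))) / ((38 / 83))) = -4575675 / 2315084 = -1.98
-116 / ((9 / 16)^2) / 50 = -7.33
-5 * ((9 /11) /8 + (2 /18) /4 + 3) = -12395 /792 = -15.65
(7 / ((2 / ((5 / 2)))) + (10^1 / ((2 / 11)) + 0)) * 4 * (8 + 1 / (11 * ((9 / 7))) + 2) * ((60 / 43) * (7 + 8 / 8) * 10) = 135592000 / 473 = 286663.85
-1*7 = -7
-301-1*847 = -1148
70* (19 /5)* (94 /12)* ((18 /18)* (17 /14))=15181 /6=2530.17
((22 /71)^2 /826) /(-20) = -121 /20819330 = -0.00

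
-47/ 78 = -0.60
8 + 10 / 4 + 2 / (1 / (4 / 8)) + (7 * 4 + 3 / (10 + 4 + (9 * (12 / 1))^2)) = 39.50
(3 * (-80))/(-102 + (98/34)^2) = 69360/27077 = 2.56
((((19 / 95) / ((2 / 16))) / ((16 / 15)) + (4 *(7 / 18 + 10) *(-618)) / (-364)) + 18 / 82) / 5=323579 / 22386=14.45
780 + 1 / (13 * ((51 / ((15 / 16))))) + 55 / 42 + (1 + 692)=109476433 / 74256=1474.31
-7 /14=-1 /2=-0.50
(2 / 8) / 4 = 1 / 16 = 0.06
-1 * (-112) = 112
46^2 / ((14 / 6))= 6348 / 7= 906.86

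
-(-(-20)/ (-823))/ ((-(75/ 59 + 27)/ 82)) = -24190/ 343191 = -0.07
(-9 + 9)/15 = 0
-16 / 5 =-3.20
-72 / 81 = -8 / 9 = -0.89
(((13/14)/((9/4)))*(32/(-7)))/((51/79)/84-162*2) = 262912/45150273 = 0.01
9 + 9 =18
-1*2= -2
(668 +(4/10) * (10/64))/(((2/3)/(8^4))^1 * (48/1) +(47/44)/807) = 108441432/1483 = 73123.02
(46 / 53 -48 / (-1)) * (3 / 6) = 1295 / 53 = 24.43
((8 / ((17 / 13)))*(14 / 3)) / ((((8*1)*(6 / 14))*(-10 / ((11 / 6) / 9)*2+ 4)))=-1001 / 11322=-0.09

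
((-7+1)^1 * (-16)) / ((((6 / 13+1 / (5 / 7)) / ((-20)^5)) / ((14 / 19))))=-279552000000 / 2299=-121597216.18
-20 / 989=-0.02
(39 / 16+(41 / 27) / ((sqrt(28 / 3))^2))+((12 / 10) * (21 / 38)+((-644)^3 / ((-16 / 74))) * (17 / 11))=2010955214671409 / 1053360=1909086366.17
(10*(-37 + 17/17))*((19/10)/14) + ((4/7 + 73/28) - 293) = -338.68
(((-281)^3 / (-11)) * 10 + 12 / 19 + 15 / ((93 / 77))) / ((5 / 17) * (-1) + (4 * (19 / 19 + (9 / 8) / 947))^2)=7969726287135953564 / 6220563347955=1281190.44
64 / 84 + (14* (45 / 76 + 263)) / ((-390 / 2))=-72469 / 3990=-18.16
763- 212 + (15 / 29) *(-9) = 15844 / 29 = 546.34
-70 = -70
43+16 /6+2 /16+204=5995 /24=249.79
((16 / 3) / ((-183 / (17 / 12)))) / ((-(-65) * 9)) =-68 / 963495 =-0.00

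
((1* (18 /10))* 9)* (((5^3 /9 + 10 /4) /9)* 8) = 236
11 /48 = 0.23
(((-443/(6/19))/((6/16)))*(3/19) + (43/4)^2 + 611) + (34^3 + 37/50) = 47328763/1200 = 39440.64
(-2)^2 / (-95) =-4 / 95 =-0.04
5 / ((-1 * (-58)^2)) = -5 / 3364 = -0.00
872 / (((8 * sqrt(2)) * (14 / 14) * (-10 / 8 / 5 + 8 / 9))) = 1962 * sqrt(2) / 23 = 120.64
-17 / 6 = -2.83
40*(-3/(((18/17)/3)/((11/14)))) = -1870/7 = -267.14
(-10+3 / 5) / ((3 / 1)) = -47 / 15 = -3.13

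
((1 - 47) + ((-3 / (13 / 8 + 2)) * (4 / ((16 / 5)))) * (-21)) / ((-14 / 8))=2816 / 203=13.87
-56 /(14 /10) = -40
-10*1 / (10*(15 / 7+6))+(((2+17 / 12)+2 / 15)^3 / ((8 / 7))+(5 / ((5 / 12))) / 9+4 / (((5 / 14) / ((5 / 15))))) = 160841689 / 3648000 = 44.09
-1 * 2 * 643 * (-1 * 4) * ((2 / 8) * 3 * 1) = 3858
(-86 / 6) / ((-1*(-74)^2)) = 43 / 16428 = 0.00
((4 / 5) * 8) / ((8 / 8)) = 32 / 5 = 6.40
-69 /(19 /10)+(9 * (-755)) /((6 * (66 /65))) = -962785 /836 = -1151.66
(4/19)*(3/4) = 0.16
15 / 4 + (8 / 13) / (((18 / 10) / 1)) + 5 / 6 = 2305 / 468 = 4.93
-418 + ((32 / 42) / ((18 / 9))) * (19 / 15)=-131518 / 315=-417.52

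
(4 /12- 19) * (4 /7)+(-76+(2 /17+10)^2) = 13612 /867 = 15.70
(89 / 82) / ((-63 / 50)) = -2225 / 2583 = -0.86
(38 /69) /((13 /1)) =38 /897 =0.04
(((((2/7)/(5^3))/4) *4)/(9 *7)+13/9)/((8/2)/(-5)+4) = 79627/176400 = 0.45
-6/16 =-3/8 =-0.38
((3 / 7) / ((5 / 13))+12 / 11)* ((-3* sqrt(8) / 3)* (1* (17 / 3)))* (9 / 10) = -43299* sqrt(2) / 1925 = -31.81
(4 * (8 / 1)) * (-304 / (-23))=9728 / 23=422.96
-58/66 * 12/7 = -116/77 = -1.51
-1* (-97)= 97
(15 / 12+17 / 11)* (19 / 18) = 779 / 264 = 2.95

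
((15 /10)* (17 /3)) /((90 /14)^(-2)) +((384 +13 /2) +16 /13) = 473295 /637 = 743.01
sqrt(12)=2 * sqrt(3)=3.46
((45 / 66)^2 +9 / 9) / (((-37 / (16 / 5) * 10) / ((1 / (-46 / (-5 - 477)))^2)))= -82358858 / 59208325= -1.39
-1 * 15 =-15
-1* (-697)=697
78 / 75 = 26 / 25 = 1.04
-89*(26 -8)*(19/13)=-30438/13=-2341.38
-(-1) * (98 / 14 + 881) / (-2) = -444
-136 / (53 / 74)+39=-7997 / 53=-150.89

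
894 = 894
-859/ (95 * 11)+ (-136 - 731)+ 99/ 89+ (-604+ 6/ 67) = -9163926487/ 6231335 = -1470.62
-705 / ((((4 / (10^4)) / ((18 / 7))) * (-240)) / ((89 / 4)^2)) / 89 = 23529375 / 224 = 105041.85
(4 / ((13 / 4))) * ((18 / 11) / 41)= 288 / 5863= 0.05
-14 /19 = -0.74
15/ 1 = 15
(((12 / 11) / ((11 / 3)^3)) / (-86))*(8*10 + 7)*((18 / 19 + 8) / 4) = -598995 / 11961697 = -0.05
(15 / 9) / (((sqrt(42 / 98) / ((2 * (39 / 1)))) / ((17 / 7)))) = 2210 * sqrt(21) / 21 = 482.26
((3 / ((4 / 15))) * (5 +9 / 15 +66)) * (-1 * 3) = -4833 / 2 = -2416.50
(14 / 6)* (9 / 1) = 21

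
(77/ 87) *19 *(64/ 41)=93632/ 3567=26.25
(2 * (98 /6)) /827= 98 /2481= 0.04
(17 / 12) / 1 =17 / 12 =1.42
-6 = -6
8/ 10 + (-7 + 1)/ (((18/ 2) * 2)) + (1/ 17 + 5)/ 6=334/ 255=1.31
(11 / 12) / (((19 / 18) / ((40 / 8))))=165 / 38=4.34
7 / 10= 0.70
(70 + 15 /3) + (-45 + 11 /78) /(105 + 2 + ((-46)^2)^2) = 26193740051 /349249914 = 75.00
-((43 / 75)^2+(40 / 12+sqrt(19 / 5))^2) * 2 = -171448 / 5625 - 8 * sqrt(95) / 3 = -56.47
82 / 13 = 6.31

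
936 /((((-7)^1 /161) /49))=-1054872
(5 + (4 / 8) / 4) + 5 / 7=327 / 56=5.84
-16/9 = -1.78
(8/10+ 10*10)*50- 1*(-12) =5052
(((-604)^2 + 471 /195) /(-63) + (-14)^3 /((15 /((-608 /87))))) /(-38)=28203299 /237510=118.75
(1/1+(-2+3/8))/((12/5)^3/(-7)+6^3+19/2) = -4375/1564676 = -0.00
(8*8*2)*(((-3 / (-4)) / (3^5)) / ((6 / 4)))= 64 / 243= 0.26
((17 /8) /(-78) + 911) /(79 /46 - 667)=-13074281 /9548136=-1.37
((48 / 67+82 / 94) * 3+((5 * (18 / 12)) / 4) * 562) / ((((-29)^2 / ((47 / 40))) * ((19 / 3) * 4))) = 0.06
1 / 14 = 0.07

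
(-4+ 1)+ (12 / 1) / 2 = 3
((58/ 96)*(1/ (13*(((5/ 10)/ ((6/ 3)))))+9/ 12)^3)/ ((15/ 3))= 964975/ 6749184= 0.14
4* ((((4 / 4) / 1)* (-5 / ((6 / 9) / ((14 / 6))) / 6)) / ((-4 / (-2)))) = -35 / 6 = -5.83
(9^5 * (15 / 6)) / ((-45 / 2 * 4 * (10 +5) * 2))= -2187 / 40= -54.68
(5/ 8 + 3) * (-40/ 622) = -145/ 622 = -0.23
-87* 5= -435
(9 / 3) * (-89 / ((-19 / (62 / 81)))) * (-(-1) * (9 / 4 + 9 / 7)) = 30349 / 798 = 38.03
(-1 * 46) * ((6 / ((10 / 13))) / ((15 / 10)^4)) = -9568 / 135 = -70.87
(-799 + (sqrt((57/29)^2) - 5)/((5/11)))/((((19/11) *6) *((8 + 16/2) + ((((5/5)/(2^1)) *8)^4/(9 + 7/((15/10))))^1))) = -17562391/7846240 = -2.24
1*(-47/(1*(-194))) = 47/194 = 0.24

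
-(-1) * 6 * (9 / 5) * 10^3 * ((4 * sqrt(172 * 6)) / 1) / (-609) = -28800 * sqrt(258) / 203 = -2278.80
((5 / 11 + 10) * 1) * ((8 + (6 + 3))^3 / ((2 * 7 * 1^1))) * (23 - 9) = 564995 / 11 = 51363.18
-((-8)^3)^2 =-262144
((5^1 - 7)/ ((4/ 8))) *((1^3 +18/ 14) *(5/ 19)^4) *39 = -1560000/ 912247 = -1.71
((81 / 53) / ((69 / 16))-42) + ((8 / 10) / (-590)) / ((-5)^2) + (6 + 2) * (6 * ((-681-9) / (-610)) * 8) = 1076819840032 / 2741988125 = 392.71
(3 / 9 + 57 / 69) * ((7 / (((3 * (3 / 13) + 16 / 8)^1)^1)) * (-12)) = -832 / 23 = -36.17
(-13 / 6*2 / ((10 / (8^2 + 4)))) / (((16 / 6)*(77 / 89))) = -12.77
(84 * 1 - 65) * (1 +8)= 171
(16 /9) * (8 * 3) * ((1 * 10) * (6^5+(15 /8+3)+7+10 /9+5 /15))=89732960 /27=3323442.96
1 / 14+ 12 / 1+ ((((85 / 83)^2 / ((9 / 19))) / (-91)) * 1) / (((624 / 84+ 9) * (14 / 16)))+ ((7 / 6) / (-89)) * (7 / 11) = 1532315253605 / 127042963047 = 12.06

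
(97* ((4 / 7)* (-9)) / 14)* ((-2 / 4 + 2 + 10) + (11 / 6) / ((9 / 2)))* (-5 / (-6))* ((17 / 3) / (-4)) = 5301535 / 10584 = 500.90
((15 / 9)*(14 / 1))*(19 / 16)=665 / 24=27.71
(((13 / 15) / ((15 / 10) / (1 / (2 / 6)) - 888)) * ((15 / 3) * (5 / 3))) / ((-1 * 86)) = 13 / 137385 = 0.00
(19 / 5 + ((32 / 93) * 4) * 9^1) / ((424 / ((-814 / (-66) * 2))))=92833 / 98580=0.94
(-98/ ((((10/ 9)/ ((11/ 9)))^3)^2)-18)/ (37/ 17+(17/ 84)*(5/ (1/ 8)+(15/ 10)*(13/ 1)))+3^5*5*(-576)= -253740626130939/ 362562500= -699853.48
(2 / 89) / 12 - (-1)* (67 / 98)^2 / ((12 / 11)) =1471313 / 3419024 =0.43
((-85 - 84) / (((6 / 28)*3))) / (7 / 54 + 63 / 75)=-50700 / 187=-271.12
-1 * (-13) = 13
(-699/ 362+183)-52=46723/ 362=129.07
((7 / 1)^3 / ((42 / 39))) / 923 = 49 / 142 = 0.35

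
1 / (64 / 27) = 0.42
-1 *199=-199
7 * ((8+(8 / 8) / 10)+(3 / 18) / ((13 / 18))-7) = 1211 / 130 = 9.32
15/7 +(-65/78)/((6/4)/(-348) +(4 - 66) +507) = 2.14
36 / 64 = 9 / 16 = 0.56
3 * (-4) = -12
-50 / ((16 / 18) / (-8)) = 450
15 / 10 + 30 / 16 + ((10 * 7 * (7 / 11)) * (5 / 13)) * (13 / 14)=1697 / 88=19.28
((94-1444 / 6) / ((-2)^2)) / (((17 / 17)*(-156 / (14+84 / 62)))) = 13090 / 3627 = 3.61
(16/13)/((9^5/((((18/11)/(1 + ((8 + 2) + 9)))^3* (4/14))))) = 4/1226350125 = 0.00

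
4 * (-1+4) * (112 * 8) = 10752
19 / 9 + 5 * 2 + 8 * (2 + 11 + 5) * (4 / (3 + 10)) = 56.42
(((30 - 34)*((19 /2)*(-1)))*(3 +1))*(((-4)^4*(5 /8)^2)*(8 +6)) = 212800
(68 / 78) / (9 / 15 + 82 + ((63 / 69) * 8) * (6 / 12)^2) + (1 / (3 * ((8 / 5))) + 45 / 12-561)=-1687363793 / 3029208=-557.03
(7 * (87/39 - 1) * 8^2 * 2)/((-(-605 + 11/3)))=1.83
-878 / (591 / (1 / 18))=-439 / 5319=-0.08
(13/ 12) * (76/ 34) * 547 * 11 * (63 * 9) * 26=3651590943/ 17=214799467.24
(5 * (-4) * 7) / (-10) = 14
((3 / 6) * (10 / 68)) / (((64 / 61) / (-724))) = -55205 / 1088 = -50.74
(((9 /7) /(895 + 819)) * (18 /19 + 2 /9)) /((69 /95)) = 500 /413931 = 0.00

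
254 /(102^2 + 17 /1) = 254 /10421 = 0.02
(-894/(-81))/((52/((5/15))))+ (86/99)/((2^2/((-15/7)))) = -31996/81081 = -0.39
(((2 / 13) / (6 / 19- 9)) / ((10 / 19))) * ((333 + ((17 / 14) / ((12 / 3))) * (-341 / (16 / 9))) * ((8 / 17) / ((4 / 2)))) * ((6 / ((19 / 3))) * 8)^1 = -2806623 / 170170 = -16.49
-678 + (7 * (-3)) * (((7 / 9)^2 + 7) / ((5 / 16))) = -160522 / 135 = -1189.05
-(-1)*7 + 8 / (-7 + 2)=27 / 5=5.40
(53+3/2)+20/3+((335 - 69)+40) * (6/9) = 1591/6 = 265.17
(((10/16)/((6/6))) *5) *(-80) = -250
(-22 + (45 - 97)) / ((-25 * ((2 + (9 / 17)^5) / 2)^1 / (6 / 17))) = 74166648 / 72469075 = 1.02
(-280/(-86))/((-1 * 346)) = -0.01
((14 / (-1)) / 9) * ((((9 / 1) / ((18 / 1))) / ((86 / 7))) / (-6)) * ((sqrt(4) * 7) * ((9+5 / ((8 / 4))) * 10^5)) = 197225000 / 1161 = 169875.11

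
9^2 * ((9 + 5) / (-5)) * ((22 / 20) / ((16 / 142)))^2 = -345847887 / 16000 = -21615.49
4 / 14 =2 / 7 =0.29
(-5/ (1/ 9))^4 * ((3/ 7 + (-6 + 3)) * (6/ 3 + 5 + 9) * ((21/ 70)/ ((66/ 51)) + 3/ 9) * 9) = -66075831000/ 77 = -858127675.32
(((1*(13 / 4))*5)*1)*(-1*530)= -17225 / 2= -8612.50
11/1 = 11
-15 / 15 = -1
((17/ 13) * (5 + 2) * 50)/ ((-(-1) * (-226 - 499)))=-238/ 377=-0.63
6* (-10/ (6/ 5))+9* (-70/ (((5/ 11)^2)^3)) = -223372936/ 3125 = -71479.34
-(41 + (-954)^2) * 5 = -4550785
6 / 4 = 3 / 2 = 1.50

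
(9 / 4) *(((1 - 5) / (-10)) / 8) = 9 / 80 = 0.11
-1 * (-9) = 9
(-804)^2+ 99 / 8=5171427 / 8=646428.38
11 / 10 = 1.10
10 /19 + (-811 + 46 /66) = -507730 /627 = -809.78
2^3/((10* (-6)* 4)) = -0.03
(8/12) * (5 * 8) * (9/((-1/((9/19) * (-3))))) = 6480/19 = 341.05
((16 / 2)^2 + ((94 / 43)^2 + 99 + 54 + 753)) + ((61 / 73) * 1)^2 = 9611688543 / 9853321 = 975.48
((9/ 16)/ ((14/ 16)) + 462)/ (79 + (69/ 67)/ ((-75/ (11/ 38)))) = 206130525/ 35196679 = 5.86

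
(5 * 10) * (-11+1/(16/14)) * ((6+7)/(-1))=26325/4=6581.25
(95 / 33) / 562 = 95 / 18546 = 0.01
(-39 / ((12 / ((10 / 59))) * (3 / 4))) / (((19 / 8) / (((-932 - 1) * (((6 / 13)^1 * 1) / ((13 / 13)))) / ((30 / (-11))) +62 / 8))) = -172268 / 3363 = -51.22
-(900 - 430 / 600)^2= -2911357849 / 3600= -808710.51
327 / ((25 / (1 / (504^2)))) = 0.00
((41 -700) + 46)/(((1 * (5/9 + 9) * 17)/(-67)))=369639/1462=252.83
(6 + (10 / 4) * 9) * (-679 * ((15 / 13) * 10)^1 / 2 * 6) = -8708175 / 13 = -669859.62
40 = 40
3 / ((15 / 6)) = 6 / 5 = 1.20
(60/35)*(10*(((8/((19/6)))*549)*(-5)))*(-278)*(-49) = -1619399747.37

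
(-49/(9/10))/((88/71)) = -17395/396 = -43.93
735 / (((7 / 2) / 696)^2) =29064960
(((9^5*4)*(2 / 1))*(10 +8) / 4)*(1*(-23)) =-48892572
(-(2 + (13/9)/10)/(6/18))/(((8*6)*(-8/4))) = 0.07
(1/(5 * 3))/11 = 0.01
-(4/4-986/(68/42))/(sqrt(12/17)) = 304 * sqrt(51)/3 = 723.66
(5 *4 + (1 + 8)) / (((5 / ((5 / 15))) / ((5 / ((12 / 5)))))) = 145 / 36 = 4.03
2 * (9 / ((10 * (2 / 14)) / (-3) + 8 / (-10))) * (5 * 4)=-282.09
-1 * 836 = -836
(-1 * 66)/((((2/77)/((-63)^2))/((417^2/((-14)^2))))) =-35790007869/4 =-8947501967.25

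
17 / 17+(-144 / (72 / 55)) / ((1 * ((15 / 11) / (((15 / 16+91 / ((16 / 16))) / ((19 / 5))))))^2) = -14399945983 / 415872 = -34625.91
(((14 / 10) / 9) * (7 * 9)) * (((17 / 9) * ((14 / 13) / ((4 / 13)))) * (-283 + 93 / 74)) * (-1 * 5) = 121570519 / 1332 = 91269.16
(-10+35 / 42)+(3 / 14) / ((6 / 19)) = -713 / 84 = -8.49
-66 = -66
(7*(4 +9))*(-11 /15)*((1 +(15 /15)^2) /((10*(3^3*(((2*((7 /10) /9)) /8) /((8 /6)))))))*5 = -4576 /27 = -169.48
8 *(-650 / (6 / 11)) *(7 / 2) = -100100 / 3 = -33366.67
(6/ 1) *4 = 24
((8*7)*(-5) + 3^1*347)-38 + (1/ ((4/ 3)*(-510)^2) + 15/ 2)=253337401/ 346800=730.50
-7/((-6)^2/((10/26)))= -35/468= -0.07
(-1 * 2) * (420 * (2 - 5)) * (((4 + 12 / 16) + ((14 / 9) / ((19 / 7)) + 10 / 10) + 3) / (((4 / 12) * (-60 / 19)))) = -44639 / 2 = -22319.50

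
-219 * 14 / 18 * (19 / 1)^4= -66594031 / 3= -22198010.33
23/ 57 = 0.40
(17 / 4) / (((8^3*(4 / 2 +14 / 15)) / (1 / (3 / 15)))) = 1275 / 90112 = 0.01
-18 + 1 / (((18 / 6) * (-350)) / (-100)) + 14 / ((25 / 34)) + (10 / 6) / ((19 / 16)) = 25324 / 9975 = 2.54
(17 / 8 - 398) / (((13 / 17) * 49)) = -53839 / 5096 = -10.56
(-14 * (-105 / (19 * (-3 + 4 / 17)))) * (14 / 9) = -116620 / 2679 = -43.53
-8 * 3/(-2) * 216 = 2592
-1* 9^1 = -9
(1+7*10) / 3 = 71 / 3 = 23.67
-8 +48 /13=-56 /13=-4.31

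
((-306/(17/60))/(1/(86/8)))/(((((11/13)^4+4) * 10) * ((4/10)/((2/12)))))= -11053107/103108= -107.20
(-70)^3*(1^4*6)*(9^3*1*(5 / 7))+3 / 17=-18217709997 / 17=-1071629999.82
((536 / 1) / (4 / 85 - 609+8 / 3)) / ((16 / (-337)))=18.62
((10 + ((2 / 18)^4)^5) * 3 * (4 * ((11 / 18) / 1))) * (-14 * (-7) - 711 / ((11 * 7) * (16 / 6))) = 7080016480081802487320585 / 1021243898560782019284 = 6932.74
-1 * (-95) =95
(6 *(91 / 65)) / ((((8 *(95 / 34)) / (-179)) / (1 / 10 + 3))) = -208.53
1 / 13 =0.08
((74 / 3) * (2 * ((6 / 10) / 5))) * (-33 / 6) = -814 / 25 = -32.56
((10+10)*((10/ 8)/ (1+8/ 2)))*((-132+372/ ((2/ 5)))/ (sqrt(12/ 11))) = 665*sqrt(33) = 3820.13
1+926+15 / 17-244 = 11626 / 17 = 683.88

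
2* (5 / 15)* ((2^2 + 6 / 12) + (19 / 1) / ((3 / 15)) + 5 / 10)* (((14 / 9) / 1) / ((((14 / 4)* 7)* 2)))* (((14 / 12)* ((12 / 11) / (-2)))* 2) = -800 / 297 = -2.69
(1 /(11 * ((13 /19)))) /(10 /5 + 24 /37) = 703 /14014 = 0.05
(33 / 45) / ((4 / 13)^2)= 1859 / 240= 7.75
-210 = -210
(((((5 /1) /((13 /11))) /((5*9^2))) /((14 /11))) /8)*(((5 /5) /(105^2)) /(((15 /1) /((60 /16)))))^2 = 121 /229363112160000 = 0.00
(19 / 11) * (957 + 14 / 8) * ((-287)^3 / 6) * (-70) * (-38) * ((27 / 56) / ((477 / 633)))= -103583832332532825 / 9328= -11104613243196.06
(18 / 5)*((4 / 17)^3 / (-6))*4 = -768 / 24565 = -0.03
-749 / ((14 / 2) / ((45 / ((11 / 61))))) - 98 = -294793 / 11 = -26799.36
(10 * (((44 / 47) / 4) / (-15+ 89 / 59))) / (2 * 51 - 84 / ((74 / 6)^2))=-4442405 / 2597926692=-0.00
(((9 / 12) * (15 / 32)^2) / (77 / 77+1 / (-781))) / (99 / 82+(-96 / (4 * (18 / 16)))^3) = -7781103 / 457786580992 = -0.00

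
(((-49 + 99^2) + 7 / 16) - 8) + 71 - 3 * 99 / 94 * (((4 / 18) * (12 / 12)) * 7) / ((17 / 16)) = 125421417 / 12784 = 9810.81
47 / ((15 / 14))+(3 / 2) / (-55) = 14467 / 330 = 43.84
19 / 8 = 2.38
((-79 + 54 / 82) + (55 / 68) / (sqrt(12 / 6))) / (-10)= 1606 / 205 - 11 * sqrt(2) / 272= 7.78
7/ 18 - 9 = -155/ 18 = -8.61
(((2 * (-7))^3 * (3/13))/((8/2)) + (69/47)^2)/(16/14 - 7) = 31389603/1177397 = 26.66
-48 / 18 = -8 / 3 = -2.67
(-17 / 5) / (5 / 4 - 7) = 68 / 115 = 0.59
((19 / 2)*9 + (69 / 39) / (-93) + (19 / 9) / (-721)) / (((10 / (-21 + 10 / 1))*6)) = -15.67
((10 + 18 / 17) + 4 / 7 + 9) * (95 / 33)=233225 / 3927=59.39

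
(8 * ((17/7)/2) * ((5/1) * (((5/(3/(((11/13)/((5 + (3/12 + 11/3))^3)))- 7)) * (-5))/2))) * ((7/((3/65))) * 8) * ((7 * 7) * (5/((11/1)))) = -103958400000/15881207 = -6546.00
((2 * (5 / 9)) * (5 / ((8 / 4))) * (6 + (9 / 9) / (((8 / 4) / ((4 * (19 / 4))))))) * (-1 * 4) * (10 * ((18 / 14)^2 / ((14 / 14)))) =-139500 / 49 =-2846.94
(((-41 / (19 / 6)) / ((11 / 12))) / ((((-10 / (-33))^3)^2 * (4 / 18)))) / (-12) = 129968640153 / 19000000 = 6840.45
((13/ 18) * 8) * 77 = 4004/ 9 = 444.89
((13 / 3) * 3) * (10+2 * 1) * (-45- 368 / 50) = -204204 / 25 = -8168.16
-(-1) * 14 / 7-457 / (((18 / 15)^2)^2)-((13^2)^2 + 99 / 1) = -37426393 / 1296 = -28878.39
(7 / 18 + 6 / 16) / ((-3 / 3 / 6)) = -4.58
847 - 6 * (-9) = 901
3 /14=0.21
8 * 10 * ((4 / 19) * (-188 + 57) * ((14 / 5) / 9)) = -117376 / 171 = -686.41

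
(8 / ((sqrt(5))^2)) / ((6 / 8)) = 32 / 15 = 2.13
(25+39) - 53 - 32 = -21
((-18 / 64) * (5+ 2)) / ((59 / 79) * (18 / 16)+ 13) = -4977 / 34988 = -0.14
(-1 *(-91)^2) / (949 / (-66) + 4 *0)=42042 / 73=575.92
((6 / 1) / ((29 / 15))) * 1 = 90 / 29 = 3.10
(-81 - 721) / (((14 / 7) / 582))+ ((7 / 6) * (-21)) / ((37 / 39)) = -233407.82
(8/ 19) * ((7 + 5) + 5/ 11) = 5.24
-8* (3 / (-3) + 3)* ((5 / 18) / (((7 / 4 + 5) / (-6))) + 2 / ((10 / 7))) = -7472 / 405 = -18.45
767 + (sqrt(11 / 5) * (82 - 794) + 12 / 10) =3841 / 5 - 712 * sqrt(55) / 5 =-287.87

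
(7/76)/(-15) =-7/1140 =-0.01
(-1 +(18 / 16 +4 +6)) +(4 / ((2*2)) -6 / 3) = 73 / 8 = 9.12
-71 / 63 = -1.13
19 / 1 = 19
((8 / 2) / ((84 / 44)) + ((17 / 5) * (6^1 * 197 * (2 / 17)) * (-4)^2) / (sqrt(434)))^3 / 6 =2974364703904 / 21531825 + 47353686346496 * sqrt(434) / 123608625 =8119001.56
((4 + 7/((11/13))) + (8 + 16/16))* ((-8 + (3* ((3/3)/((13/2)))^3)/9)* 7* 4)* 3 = -26570880/1859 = -14293.10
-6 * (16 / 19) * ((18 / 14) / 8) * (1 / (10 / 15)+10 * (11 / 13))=-1998 / 247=-8.09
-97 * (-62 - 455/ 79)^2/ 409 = -1088.90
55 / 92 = 0.60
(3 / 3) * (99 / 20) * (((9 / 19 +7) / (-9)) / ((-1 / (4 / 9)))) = 1562 / 855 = 1.83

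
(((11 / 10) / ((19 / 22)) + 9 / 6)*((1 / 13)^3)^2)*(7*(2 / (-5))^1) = -3689 / 2292734275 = -0.00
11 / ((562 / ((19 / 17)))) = 209 / 9554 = 0.02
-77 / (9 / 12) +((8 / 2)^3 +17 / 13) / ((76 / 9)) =-281381 / 2964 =-94.93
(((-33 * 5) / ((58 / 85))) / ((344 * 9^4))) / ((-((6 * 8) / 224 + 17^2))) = 32725 / 88339106088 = 0.00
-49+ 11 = -38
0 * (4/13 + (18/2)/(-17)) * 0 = 0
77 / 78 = 0.99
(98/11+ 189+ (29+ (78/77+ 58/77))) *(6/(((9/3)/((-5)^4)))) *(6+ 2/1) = 176080000/77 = 2286753.25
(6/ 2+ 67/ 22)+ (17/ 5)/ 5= 6.73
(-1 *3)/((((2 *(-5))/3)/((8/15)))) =12/25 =0.48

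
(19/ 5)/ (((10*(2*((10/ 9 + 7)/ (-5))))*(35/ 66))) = -5643/ 25550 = -0.22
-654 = -654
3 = 3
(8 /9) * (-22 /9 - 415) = -30056 /81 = -371.06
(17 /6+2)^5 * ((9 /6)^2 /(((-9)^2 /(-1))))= -20511149 /279936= -73.27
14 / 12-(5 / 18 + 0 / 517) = 8 / 9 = 0.89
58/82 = 29/41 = 0.71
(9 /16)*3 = 27 /16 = 1.69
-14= -14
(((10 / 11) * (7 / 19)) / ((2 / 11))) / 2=35 / 38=0.92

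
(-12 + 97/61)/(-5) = 127/61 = 2.08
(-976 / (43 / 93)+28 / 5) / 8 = -113159 / 430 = -263.16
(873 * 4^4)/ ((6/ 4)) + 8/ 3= 446984/ 3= 148994.67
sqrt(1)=1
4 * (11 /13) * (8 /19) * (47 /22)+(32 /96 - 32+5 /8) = -165967 /5928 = -28.00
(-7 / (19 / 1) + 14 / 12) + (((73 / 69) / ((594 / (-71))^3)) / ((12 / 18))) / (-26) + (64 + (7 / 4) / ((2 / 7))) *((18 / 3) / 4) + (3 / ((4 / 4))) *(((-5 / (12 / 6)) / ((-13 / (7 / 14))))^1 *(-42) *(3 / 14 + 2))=377002311510059 / 4762600086816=79.16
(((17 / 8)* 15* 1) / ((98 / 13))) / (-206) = -3315 / 161504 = -0.02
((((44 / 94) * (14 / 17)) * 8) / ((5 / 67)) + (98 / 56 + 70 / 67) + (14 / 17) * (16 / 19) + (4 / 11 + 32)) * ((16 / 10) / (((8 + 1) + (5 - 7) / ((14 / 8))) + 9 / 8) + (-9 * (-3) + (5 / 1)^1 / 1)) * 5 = 12416.83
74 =74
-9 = -9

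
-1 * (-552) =552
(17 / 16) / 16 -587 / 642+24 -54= -30.85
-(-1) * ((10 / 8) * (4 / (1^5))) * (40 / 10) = 20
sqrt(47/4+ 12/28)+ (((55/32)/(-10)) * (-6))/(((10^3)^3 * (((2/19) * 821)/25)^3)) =226347/9066703437824000+ sqrt(2387)/14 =3.49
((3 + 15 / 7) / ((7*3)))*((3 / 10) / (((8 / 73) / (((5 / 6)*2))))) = 219 / 196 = 1.12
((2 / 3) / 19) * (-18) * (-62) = 744 / 19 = 39.16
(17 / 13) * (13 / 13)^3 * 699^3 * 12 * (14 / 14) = 69672548196 / 13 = 5359426784.31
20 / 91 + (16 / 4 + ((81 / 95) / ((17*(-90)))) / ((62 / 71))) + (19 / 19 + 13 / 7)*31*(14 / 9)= 116446661459 / 820064700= 142.00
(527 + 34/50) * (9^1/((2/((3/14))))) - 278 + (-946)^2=156650696/175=895146.83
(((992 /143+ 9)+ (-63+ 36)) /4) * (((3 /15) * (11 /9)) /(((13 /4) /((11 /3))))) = -17402 /22815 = -0.76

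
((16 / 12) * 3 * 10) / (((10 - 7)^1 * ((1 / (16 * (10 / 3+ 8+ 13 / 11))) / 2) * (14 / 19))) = 717440 / 99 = 7246.87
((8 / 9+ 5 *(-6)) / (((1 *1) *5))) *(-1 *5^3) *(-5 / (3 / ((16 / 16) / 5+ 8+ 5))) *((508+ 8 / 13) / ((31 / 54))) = -5716735200 / 403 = -14185447.15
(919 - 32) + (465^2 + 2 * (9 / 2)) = 217121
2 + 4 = 6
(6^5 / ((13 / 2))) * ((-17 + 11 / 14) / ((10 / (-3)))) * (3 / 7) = 7943184 / 3185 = 2493.94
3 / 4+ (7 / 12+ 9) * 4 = 469 / 12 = 39.08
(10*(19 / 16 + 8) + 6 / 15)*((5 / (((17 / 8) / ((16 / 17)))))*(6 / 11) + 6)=42287787 / 63580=665.11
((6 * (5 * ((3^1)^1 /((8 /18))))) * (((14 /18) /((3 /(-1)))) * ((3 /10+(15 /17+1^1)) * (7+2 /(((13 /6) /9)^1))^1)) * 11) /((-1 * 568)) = 17054499 /502112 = 33.97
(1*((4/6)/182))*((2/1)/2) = 0.00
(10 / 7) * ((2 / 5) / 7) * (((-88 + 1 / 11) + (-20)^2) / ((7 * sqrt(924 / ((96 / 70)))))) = 27464 * sqrt(55) / 1452605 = 0.14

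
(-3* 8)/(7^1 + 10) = -24/17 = -1.41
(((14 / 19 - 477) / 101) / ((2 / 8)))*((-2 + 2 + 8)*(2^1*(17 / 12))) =-2461328 / 5757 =-427.54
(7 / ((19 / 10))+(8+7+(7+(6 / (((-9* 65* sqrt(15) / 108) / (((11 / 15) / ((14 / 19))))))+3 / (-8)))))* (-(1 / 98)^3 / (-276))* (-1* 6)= -3847 / 6580814464+209* sqrt(15) / 123119678500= -0.00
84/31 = 2.71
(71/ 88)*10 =355/ 44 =8.07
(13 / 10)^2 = 169 / 100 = 1.69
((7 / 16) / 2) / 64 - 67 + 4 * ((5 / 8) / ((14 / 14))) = -132089 / 2048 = -64.50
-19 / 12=-1.58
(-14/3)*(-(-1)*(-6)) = 28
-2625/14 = -375/2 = -187.50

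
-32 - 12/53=-1708/53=-32.23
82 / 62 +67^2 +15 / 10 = 278493 / 62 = 4491.82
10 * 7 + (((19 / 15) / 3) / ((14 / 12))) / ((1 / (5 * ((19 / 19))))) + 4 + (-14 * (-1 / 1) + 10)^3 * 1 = 291896 / 21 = 13899.81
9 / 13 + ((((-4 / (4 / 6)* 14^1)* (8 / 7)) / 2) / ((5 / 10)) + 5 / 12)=-14803 / 156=-94.89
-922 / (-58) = 15.90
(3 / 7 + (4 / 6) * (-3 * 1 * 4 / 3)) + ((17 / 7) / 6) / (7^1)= -641 / 294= -2.18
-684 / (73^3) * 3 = -2052 / 389017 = -0.01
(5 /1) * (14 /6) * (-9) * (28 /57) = -51.58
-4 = -4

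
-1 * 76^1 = -76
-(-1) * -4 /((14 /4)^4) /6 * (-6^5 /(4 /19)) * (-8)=-3151872 /2401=-1312.73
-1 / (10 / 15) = -3 / 2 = -1.50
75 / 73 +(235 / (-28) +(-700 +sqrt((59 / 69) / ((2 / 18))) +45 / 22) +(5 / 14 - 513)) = -27384677 / 22484 +sqrt(4071) / 23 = -1215.19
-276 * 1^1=-276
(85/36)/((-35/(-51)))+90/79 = 30391/6636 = 4.58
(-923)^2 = 851929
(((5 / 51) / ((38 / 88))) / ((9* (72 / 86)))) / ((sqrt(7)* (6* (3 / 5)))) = 11825* sqrt(7) / 9889614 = 0.00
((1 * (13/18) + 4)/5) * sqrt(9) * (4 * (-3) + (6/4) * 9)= 17/4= 4.25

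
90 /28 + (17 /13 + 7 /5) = 5.92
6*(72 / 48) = 9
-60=-60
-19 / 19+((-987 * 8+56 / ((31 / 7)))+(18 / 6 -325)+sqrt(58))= -254397 / 31+sqrt(58)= -8198.74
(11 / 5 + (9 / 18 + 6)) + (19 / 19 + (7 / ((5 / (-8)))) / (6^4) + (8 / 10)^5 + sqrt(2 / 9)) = sqrt(2) / 3 + 2536069 / 253125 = 10.49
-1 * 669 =-669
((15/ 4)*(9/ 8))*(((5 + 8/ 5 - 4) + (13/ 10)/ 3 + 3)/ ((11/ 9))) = 14661/ 704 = 20.83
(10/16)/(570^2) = 1/519840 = 0.00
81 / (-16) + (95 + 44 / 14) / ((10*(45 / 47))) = 43579 / 8400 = 5.19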